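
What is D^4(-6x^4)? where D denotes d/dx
-144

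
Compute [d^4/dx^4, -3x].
-12\frac{d^{3}}{dx^{3}}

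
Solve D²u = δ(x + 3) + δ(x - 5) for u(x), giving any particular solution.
\frac{|x + 3|}{2} + \frac{|x - 5|}{2}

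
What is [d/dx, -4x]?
-4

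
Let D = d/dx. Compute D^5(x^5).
120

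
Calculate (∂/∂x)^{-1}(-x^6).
- \frac{x^{7}}{7}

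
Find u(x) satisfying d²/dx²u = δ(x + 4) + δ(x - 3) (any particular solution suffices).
\frac{|x + 4|}{2} + \frac{|x - 3|}{2}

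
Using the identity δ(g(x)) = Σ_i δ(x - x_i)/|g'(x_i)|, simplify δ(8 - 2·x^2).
\frac{\delta(x - 2) + \delta(x + 2)}{8}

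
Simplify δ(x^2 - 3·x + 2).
\frac{\delta(x - 2) + \delta(x - 1)}{1}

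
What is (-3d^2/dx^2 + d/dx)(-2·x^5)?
10 x^{3} \left(12 - x\right)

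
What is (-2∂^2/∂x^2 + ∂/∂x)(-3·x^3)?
9 x \left(4 - x\right)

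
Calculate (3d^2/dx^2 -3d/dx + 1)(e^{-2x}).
19 e^{- 2 x}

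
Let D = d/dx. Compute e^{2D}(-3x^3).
- 3 x^{3} - 18 x^{2} - 36 x - 24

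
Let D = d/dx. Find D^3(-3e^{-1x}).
3 e^{- x}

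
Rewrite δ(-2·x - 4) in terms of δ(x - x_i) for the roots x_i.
\frac{\delta(x + 2)}{2}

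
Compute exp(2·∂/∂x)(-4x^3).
- 4 x^{3} - 24 x^{2} - 48 x - 32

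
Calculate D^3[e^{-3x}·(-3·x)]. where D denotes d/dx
81 \left(x - 1\right) e^{- 3 x}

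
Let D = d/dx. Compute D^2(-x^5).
- 20 x^{3}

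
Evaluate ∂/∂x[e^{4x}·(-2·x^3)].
x^{2} \left(- 8 x - 6\right) e^{4 x}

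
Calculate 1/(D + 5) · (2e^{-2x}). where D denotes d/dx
\frac{2 e^{- 2 x}}{3}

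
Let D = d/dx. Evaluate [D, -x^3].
- 3 x^{2}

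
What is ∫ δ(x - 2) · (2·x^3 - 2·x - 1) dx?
11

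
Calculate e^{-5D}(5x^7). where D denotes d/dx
5 x^{7} - 175 x^{6} + 2625 x^{5} - 21875 x^{4} + 109375 x^{3} - 328125 x^{2} + 546875 x - 390625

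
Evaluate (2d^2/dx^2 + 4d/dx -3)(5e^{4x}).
225 e^{4 x}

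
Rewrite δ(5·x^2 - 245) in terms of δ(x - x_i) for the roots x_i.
\frac{\delta(x - 7) + \delta(x + 7)}{70}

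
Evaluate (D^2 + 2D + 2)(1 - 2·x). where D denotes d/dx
- 4 x - 2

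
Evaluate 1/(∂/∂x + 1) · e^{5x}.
\frac{e^{5 x}}{6}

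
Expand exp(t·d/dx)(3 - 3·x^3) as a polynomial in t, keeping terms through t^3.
- 3 t^{3} - 9 t^{2} x - 9 t x^{2} - 3 x^{3} + 3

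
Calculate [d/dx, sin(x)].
\cos{\left(x \right)}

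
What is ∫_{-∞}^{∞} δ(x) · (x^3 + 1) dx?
1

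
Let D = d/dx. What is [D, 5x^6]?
30 x^{5}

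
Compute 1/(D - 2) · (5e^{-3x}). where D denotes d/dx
- e^{- 3 x}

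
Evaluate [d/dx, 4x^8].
32 x^{7}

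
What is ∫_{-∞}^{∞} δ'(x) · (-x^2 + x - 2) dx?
-1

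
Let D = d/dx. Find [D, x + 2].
1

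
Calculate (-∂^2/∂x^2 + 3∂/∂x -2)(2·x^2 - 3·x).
- 4 x^{2} + 18 x - 13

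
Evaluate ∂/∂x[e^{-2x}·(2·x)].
2 \left(1 - 2 x\right) e^{- 2 x}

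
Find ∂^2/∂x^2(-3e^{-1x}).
- 3 e^{- x}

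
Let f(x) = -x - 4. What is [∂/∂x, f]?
-1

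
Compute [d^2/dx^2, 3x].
6\frac{d}{dx}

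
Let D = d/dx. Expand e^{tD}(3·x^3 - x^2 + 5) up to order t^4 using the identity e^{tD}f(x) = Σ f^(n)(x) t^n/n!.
3 t^{3} + t^{2} \left(9 x - 1\right) + t x \left(9 x - 2\right) + 3 x^{3} - x^{2} + 5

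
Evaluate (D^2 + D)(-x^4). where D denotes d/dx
4 x^{2} \left(- x - 3\right)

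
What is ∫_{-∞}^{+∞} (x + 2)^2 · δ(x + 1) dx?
1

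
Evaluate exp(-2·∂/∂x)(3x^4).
3 x^{4} - 24 x^{3} + 72 x^{2} - 96 x + 48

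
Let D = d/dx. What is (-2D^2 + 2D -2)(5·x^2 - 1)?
- 10 x^{2} + 20 x - 18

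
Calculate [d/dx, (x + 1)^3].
3 \left(x + 1\right)^{2}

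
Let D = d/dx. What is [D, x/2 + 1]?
\frac{1}{2}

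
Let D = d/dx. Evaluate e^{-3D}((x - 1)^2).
x^{2} - 8 x + 16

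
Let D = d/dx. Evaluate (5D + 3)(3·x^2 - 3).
9 x^{2} + 30 x - 9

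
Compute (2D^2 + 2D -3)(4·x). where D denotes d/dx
8 - 12 x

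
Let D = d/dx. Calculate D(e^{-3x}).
- 3 e^{- 3 x}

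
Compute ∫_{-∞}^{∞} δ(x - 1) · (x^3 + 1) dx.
2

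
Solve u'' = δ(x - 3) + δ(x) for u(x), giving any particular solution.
\frac{|x - 3|}{2} + \frac{|x|}{2}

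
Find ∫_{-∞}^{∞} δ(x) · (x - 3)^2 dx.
9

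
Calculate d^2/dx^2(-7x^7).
- 294 x^{5}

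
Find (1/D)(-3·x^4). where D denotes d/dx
- \frac{3 x^{5}}{5}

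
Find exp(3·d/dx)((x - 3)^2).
x^{2}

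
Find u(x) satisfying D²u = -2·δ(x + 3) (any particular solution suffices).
-|x + 3|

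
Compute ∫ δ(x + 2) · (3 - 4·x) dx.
11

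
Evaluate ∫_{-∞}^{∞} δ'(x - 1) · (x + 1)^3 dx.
-12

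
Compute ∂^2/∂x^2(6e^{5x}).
150 e^{5 x}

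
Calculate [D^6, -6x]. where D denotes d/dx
-36D^{5}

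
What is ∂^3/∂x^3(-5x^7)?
- 1050 x^{4}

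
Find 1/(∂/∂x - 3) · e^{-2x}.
- \frac{e^{- 2 x}}{5}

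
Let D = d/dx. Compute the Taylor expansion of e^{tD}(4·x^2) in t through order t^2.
4 t^{2} + 8 t x + 4 x^{2}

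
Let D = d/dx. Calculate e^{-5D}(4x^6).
4 x^{6} - 120 x^{5} + 1500 x^{4} - 10000 x^{3} + 37500 x^{2} - 75000 x + 62500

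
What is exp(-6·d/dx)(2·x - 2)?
2 x - 14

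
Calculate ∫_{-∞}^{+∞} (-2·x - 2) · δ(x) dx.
-2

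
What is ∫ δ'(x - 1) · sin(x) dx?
- \cos{\left(1 \right)}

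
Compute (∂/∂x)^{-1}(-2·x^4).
- \frac{2 x^{5}}{5}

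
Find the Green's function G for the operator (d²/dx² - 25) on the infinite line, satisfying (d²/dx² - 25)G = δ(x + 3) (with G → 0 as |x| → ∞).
-\frac{e^{-5|x + 3|}}{10}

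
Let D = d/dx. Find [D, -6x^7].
- 42 x^{6}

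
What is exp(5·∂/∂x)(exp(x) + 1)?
e^{x + 5} + 1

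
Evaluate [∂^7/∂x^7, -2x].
-14\frac{d^{6}}{dx^{6}}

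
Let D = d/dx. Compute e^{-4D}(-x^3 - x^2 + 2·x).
- x^{3} + 11 x^{2} - 38 x + 40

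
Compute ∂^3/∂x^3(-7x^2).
0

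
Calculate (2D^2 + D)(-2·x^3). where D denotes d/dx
6 x \left(- x - 4\right)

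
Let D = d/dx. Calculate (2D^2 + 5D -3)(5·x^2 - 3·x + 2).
- 15 x^{2} + 59 x - 1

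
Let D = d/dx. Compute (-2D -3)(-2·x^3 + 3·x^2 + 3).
6 x^{3} + 3 x^{2} - 12 x - 9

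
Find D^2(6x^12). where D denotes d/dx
792 x^{10}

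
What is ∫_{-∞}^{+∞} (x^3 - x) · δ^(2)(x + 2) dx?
-12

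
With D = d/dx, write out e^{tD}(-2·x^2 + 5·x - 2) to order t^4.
- 2 t^{2} - t \left(4 x - 5\right) - 2 x^{2} + 5 x - 2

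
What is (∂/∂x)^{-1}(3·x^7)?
\frac{3 x^{8}}{8}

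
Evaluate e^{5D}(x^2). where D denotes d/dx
x^{2} + 10 x + 25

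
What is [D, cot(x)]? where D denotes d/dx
- \frac{1}{\sin^{2}{\left(x \right)}}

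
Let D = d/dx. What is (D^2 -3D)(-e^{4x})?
- 4 e^{4 x}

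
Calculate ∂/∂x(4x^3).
12 x^{2}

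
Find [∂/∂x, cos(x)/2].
- \frac{\sin{\left(x \right)}}{2}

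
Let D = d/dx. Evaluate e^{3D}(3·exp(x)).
3 e^{x + 3}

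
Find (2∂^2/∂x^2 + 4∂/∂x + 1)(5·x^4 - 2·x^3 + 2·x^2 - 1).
5 x^{4} + 78 x^{3} + 98 x^{2} - 8 x + 7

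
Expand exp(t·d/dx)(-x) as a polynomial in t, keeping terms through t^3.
- t - x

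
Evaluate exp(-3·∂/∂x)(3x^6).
3 x^{6} - 54 x^{5} + 405 x^{4} - 1620 x^{3} + 3645 x^{2} - 4374 x + 2187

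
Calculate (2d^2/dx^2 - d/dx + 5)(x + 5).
5 x + 24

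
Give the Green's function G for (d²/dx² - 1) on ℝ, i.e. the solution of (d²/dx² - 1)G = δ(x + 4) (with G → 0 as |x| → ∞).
-\frac{e^{-|x + 4|}}{2}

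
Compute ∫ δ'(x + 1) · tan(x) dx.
- \tan^{2}{\left(1 \right)} - 1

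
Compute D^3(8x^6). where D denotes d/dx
960 x^{3}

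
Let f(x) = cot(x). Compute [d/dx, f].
- \frac{1}{\sin^{2}{\left(x \right)}}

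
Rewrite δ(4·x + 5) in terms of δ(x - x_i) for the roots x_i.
\frac{\delta(x + 5/4)}{4}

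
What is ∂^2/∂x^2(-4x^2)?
-8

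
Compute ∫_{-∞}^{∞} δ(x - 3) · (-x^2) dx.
-9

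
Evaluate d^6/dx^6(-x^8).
- 20160 x^{2}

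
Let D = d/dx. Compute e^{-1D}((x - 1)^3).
x^{3} - 6 x^{2} + 12 x - 8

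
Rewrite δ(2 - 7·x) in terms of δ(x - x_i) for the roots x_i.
\frac{\delta(x - 2/7)}{7}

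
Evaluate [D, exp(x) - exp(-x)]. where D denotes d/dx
2 \cosh{\left(x \right)}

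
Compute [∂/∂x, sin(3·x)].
3 \cos{\left(3 x \right)}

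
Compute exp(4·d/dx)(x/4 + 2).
\frac{x}{4} + 3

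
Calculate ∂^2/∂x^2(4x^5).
80 x^{3}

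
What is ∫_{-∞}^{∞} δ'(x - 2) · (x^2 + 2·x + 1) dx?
-6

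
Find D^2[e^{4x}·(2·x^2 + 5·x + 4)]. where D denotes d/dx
\left(32 x^{2} + 112 x + 108\right) e^{4 x}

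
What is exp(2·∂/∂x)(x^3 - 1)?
x^{3} + 6 x^{2} + 12 x + 7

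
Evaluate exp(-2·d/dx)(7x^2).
7 x^{2} - 28 x + 28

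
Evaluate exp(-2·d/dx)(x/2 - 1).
\frac{x}{2} - 2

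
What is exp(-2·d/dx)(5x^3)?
5 x^{3} - 30 x^{2} + 60 x - 40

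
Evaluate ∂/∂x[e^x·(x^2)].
x \left(x + 2\right) e^{x}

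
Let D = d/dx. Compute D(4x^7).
28 x^{6}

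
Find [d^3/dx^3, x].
3\frac{d^{2}}{dx^{2}}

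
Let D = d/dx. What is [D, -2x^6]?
- 12 x^{5}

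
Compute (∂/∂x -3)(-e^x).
2 e^{x}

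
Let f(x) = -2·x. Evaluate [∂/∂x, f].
-2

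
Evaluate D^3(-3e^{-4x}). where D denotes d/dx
192 e^{- 4 x}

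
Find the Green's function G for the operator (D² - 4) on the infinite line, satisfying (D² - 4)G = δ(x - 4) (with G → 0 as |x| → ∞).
-\frac{e^{-2|x - 4|}}{4}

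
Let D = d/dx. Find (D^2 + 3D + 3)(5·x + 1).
15 x + 18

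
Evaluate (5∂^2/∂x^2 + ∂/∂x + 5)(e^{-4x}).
81 e^{- 4 x}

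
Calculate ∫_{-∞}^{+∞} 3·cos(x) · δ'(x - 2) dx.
3 \sin{\left(2 \right)}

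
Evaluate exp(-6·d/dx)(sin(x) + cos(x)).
\sqrt{2} \cos{\left(- x + \frac{\pi}{4} + 6 \right)}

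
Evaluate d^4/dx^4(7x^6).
2520 x^{2}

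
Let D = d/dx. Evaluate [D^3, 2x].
6D^{2}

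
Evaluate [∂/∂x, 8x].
8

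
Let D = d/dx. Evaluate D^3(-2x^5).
- 120 x^{2}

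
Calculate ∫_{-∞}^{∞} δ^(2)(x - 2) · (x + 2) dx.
0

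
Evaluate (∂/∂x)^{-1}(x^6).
\frac{x^{7}}{7}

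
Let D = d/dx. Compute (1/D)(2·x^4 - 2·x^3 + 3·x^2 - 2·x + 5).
\frac{2 x^{5}}{5} - \frac{x^{4}}{2} + x^{3} - x^{2} + 5 x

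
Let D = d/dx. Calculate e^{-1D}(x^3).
x^{3} - 3 x^{2} + 3 x - 1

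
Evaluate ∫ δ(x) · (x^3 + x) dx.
0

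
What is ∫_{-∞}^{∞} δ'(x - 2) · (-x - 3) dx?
1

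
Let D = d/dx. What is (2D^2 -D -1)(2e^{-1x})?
4 e^{- x}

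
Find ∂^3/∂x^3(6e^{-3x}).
- 162 e^{- 3 x}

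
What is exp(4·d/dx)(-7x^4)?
- 7 x^{4} - 112 x^{3} - 672 x^{2} - 1792 x - 1792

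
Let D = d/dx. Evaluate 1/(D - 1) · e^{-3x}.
- \frac{e^{- 3 x}}{4}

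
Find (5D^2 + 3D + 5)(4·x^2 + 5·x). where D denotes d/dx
20 x^{2} + 49 x + 55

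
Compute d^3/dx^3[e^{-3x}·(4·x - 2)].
54 \left(3 - 2 x\right) e^{- 3 x}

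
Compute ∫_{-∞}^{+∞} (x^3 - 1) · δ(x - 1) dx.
0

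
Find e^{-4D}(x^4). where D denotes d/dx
x^{4} - 16 x^{3} + 96 x^{2} - 256 x + 256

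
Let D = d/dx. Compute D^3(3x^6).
360 x^{3}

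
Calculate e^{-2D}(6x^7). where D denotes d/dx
6 x^{7} - 84 x^{6} + 504 x^{5} - 1680 x^{4} + 3360 x^{3} - 4032 x^{2} + 2688 x - 768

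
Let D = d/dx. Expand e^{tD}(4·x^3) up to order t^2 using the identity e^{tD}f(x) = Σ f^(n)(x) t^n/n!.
4 x \left(3 t^{2} + 3 t x + x^{2}\right)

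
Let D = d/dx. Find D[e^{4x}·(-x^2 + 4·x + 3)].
\left(- 4 x^{2} + 14 x + 16\right) e^{4 x}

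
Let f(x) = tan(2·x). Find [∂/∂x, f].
\frac{2}{\cos^{2}{\left(2 x \right)}}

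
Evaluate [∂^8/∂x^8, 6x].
48\frac{d^{7}}{dx^{7}}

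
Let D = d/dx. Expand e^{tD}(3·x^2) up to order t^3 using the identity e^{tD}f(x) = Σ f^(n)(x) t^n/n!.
3 t^{2} + 6 t x + 3 x^{2}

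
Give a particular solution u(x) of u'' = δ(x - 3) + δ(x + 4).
\frac{|x - 3|}{2} + \frac{|x + 4|}{2}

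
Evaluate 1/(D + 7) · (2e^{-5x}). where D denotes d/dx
e^{- 5 x}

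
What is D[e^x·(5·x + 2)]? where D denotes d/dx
\left(5 x + 7\right) e^{x}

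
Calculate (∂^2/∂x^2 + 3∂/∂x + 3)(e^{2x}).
13 e^{2 x}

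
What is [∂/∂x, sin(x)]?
\cos{\left(x \right)}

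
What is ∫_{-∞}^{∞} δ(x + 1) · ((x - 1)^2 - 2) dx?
2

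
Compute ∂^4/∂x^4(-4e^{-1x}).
- 4 e^{- x}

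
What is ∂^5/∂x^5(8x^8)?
53760 x^{3}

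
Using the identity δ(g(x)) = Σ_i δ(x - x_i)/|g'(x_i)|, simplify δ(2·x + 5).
\frac{\delta(x + 5/2)}{2}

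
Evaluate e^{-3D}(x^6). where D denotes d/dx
x^{6} - 18 x^{5} + 135 x^{4} - 540 x^{3} + 1215 x^{2} - 1458 x + 729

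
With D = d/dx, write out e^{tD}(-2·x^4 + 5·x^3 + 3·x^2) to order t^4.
- 2 t^{4} + t^{3} \left(5 - 8 x\right) + t^{2} \left(- 12 x^{2} + 15 x + 3\right) + t x \left(- 8 x^{2} + 15 x + 6\right) - 2 x^{4} + 5 x^{3} + 3 x^{2}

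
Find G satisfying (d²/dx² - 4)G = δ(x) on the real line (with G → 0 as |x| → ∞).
-\frac{e^{-2|x|}}{4}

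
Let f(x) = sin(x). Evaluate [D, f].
\cos{\left(x \right)}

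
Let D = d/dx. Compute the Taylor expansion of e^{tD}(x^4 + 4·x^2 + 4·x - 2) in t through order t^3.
4 t^{3} x + t^{2} \left(6 x^{2} + 4\right) + 4 t \left(x^{3} + 2 x + 1\right) + x^{4} + 4 x^{2} + 4 x - 2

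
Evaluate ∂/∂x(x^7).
7 x^{6}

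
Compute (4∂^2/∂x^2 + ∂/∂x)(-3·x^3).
9 x \left(- x - 8\right)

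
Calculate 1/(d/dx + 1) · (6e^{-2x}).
- 6 e^{- 2 x}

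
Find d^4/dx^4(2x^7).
1680 x^{3}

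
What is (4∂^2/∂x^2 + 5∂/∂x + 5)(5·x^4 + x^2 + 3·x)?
25 x^{4} + 100 x^{3} + 245 x^{2} + 25 x + 23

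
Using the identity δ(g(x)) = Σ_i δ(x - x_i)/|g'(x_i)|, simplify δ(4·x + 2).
\frac{\delta(x + 1/2)}{4}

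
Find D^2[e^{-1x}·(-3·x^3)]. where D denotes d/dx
3 x \left(- x^{2} + 6 x - 6\right) e^{- x}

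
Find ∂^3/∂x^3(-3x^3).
-18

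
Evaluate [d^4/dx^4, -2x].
-8\frac{d^{3}}{dx^{3}}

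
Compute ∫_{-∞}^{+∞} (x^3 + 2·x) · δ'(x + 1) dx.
-5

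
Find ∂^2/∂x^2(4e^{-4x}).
64 e^{- 4 x}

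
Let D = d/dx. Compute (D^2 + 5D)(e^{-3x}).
- 6 e^{- 3 x}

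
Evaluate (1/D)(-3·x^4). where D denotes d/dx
- \frac{3 x^{5}}{5}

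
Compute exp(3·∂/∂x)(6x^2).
6 x^{2} + 36 x + 54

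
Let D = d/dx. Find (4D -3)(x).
4 - 3 x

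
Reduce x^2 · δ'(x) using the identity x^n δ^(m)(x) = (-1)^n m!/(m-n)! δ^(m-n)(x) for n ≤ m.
0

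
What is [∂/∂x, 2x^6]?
12 x^{5}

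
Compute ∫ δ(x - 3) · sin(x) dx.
\sin{\left(3 \right)}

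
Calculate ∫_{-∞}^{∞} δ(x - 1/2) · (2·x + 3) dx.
4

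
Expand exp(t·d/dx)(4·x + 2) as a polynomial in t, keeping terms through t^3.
4 t + 4 x + 2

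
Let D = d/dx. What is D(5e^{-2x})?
- 10 e^{- 2 x}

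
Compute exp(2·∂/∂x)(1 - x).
- x - 1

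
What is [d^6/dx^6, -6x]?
-36\frac{d^{5}}{dx^{5}}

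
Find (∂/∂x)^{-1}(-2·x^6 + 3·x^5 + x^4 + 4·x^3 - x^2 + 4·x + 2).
- \frac{2 x^{7}}{7} + \frac{x^{6}}{2} + \frac{x^{5}}{5} + x^{4} - \frac{x^{3}}{3} + 2 x^{2} + 2 x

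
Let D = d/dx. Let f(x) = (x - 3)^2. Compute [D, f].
2 x - 6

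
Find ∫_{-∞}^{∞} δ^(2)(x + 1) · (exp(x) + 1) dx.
e^{-1}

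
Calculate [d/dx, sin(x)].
\cos{\left(x \right)}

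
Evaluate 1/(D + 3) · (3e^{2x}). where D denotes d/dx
\frac{3 e^{2 x}}{5}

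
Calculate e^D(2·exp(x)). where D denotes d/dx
2 e^{x + 1}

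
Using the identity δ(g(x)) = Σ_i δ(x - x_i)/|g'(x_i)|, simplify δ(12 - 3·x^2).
\frac{\delta(x - 2) + \delta(x + 2)}{12}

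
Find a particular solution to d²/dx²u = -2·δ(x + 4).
-|x + 4|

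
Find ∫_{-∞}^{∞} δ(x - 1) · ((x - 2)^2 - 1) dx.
0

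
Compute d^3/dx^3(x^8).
336 x^{5}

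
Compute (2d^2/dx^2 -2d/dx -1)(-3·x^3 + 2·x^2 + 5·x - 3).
3 x^{3} + 16 x^{2} - 49 x + 1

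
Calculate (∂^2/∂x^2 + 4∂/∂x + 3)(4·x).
12 x + 16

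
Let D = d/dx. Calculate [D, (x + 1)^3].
3 \left(x + 1\right)^{2}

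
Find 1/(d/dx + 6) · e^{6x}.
\frac{e^{6 x}}{12}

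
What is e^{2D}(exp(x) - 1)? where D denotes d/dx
e^{x + 2} - 1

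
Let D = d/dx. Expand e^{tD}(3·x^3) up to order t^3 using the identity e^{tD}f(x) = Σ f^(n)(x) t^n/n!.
3 t^{3} + 9 t^{2} x + 9 t x^{2} + 3 x^{3}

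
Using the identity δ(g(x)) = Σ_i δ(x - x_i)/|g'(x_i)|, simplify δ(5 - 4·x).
\frac{\delta(x - 5/4)}{4}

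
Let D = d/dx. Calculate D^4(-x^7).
- 840 x^{3}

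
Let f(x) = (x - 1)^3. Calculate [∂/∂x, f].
3 \left(x - 1\right)^{2}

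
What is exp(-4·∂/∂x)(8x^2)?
8 x^{2} - 64 x + 128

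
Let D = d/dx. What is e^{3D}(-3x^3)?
- 3 x^{3} - 27 x^{2} - 81 x - 81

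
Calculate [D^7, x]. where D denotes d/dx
7D^{6}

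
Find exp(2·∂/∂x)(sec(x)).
\sec{\left(x + 2 \right)}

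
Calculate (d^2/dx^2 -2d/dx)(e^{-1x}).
3 e^{- x}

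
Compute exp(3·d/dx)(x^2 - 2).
x^{2} + 6 x + 7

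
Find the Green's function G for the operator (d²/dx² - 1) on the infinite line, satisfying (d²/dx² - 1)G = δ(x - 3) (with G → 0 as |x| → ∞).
-\frac{e^{-|x - 3|}}{2}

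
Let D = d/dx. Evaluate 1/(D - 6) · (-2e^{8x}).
- e^{8 x}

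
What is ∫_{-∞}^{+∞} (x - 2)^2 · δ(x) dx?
4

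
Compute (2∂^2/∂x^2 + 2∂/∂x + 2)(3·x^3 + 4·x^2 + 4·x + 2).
6 x^{3} + 26 x^{2} + 60 x + 28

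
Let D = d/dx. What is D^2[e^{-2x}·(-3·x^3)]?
6 x \left(- 2 x^{2} + 6 x - 3\right) e^{- 2 x}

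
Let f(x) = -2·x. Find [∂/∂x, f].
-2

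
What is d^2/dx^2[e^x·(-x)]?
\left(- x - 2\right) e^{x}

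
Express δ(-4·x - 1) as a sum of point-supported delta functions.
\frac{\delta(x + 1/4)}{4}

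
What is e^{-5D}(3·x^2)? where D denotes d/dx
3 x^{2} - 30 x + 75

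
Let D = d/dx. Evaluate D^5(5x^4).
0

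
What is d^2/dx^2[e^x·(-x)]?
\left(- x - 2\right) e^{x}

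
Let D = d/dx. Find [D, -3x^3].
- 9 x^{2}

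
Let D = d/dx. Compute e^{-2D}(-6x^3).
- 6 x^{3} + 36 x^{2} - 72 x + 48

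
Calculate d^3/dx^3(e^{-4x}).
- 64 e^{- 4 x}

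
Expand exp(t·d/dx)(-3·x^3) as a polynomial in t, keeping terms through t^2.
3 x \left(- 3 t^{2} - 3 t x - x^{2}\right)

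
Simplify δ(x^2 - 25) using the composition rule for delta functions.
\frac{\delta(x - 5) + \delta(x + 5)}{10}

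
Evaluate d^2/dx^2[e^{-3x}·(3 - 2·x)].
3 \left(13 - 6 x\right) e^{- 3 x}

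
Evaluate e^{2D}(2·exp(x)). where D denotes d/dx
2 e^{x + 2}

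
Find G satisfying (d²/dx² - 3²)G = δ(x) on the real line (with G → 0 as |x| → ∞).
-\frac{e^{-3|x|}}{6}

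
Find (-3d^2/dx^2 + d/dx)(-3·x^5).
15 x^{3} \left(12 - x\right)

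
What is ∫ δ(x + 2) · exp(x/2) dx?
e^{-1}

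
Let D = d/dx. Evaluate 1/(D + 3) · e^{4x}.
\frac{e^{4 x}}{7}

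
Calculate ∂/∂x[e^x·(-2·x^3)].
2 x^{2} \left(- x - 3\right) e^{x}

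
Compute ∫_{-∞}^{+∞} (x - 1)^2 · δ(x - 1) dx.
0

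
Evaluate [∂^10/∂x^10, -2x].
-20\frac{d^{9}}{dx^{9}}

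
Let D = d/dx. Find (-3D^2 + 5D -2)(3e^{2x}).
- 12 e^{2 x}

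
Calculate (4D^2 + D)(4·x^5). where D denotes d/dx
20 x^{3} \left(x + 16\right)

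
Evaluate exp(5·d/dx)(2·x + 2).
2 x + 12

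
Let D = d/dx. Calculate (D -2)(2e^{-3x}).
- 10 e^{- 3 x}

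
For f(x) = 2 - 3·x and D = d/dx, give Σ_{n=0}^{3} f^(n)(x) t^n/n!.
- 3 t - 3 x + 2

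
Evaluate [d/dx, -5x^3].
- 15 x^{2}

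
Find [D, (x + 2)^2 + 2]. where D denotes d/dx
2 x + 4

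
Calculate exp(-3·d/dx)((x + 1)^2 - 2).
x^{2} - 4 x + 2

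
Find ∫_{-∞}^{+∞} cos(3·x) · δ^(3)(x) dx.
0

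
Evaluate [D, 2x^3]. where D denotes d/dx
6 x^{2}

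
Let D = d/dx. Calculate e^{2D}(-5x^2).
- 5 x^{2} - 20 x - 20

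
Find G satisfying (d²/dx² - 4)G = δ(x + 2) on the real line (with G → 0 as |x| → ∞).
-\frac{e^{-2|x + 2|}}{4}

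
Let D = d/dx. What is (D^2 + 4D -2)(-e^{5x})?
- 43 e^{5 x}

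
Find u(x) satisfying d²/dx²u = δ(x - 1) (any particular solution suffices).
\frac{|x - 1|}{2}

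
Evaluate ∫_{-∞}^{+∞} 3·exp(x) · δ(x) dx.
3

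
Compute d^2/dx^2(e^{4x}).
16 e^{4 x}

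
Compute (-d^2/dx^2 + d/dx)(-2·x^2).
4 - 4 x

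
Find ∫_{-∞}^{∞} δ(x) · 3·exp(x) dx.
3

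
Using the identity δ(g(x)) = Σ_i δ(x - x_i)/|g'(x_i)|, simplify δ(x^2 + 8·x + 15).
\frac{\delta(x + 3) + \delta(x + 5)}{2}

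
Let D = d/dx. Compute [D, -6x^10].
- 60 x^{9}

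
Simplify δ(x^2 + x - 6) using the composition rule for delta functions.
\frac{\delta(x - 2) + \delta(x + 3)}{5}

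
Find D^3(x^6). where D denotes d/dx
120 x^{3}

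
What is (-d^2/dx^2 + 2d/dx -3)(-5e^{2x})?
15 e^{2 x}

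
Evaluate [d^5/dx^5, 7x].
35\frac{d^{4}}{dx^{4}}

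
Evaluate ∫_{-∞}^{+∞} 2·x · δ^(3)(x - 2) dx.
0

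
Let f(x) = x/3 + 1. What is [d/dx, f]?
\frac{1}{3}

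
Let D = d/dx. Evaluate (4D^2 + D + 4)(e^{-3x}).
37 e^{- 3 x}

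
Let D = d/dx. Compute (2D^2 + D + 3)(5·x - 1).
15 x + 2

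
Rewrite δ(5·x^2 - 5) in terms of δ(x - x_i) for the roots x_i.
\frac{\delta(x - 1) + \delta(x + 1)}{10}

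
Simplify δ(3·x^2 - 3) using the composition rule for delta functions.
\frac{\delta(x - 1) + \delta(x + 1)}{6}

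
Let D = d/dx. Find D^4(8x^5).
960 x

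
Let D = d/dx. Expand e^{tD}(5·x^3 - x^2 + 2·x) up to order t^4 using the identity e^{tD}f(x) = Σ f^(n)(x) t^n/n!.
5 t^{3} + t^{2} \left(15 x - 1\right) + t \left(15 x^{2} - 2 x + 2\right) + 5 x^{3} - x^{2} + 2 x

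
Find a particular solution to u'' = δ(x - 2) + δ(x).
\frac{|x - 2|}{2} + \frac{|x|}{2}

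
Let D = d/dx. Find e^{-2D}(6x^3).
6 x^{3} - 36 x^{2} + 72 x - 48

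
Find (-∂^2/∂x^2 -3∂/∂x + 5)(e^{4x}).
- 23 e^{4 x}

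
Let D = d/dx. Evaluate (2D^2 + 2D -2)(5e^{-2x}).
10 e^{- 2 x}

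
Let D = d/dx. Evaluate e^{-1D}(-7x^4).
- 7 x^{4} + 28 x^{3} - 42 x^{2} + 28 x - 7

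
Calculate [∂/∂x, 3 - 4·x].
-4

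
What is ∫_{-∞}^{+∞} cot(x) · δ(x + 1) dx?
- \cot{\left(1 \right)}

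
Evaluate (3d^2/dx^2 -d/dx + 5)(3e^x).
21 e^{x}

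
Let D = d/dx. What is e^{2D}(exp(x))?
e^{x + 2}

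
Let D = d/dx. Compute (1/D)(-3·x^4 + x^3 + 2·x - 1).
- \frac{3 x^{5}}{5} + \frac{x^{4}}{4} + x^{2} - x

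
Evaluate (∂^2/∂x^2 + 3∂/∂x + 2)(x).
2 x + 3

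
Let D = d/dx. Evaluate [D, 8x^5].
40 x^{4}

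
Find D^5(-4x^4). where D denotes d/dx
0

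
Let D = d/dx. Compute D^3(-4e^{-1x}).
4 e^{- x}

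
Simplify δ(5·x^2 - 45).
\frac{\delta(x - 3) + \delta(x + 3)}{30}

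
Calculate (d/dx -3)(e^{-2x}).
- 5 e^{- 2 x}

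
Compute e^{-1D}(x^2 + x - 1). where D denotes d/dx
x^{2} - x - 1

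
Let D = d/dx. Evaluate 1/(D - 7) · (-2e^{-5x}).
\frac{e^{- 5 x}}{6}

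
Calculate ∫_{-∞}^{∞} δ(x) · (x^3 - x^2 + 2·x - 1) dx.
-1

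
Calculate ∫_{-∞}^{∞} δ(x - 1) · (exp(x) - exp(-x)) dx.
2 \sinh{\left(1 \right)}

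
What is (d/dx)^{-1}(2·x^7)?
\frac{x^{8}}{4}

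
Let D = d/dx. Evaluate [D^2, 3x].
6D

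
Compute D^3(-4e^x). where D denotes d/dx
- 4 e^{x}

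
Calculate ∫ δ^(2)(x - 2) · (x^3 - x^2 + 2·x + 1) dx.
10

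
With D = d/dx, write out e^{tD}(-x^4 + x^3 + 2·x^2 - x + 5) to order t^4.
- t^{4} + t^{3} \left(1 - 4 x\right) + t^{2} \left(- 6 x^{2} + 3 x + 2\right) - t \left(4 x^{3} - 3 x^{2} - 4 x + 1\right) - x^{4} + x^{3} + 2 x^{2} - x + 5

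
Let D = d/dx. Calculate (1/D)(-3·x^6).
- \frac{3 x^{7}}{7}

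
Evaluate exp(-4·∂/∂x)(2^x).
2^{x - 4}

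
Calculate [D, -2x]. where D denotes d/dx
-2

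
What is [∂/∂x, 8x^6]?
48 x^{5}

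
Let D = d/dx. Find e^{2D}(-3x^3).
- 3 x^{3} - 18 x^{2} - 36 x - 24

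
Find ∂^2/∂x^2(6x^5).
120 x^{3}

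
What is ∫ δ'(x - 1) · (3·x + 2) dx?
-3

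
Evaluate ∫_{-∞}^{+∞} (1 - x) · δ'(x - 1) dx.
1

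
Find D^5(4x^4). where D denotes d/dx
0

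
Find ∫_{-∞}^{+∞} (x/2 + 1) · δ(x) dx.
1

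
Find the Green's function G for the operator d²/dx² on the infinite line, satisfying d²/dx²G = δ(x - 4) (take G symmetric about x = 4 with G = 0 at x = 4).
\frac{|x - 4|}{2}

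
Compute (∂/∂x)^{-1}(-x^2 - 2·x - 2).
- \frac{x^{3}}{3} - x^{2} - 2 x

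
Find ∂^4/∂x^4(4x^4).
96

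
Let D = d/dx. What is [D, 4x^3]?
12 x^{2}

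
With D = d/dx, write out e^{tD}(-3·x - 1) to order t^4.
- 3 t - 3 x - 1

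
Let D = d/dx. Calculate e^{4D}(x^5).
x^{5} + 20 x^{4} + 160 x^{3} + 640 x^{2} + 1280 x + 1024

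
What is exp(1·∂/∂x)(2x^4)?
2 x^{4} + 8 x^{3} + 12 x^{2} + 8 x + 2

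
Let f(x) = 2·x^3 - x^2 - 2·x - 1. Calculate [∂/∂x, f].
6 x^{2} - 2 x - 2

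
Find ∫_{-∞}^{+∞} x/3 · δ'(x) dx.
- \frac{1}{3}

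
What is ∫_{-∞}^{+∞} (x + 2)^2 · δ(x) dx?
4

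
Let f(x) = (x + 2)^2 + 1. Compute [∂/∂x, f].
2 x + 4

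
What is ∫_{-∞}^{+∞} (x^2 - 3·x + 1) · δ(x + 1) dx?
5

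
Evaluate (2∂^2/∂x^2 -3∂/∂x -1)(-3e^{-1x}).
- 12 e^{- x}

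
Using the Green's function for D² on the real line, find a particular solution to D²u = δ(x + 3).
\frac{|x + 3|}{2}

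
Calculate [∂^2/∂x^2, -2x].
-4\frac{d}{dx}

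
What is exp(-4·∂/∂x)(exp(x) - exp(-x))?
- e^{4 - x} + e^{x - 4}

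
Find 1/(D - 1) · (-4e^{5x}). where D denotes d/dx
- e^{5 x}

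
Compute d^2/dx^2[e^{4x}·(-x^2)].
\left(- 16 x^{2} - 16 x - 2\right) e^{4 x}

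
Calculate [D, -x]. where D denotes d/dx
-1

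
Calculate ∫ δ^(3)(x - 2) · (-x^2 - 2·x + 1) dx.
0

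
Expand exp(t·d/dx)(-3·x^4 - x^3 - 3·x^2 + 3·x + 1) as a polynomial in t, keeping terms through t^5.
- 3 t^{4} - t^{3} \left(12 x + 1\right) - 3 t^{2} \left(6 x^{2} + x + 1\right) - 3 t \left(4 x^{3} + x^{2} + 2 x - 1\right) - 3 x^{4} - x^{3} - 3 x^{2} + 3 x + 1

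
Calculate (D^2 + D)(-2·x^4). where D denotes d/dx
8 x^{2} \left(- x - 3\right)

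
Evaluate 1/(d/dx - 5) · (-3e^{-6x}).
\frac{3 e^{- 6 x}}{11}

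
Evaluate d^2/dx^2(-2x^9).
- 144 x^{7}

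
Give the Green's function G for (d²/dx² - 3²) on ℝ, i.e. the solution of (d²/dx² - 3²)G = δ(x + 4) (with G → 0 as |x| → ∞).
-\frac{e^{-3|x + 4|}}{6}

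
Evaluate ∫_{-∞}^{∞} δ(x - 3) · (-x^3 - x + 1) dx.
-29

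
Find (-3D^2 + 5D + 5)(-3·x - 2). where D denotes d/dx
- 15 x - 25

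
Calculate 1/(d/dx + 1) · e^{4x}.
\frac{e^{4 x}}{5}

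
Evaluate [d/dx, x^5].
5 x^{4}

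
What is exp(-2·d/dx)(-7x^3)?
- 7 x^{3} + 42 x^{2} - 84 x + 56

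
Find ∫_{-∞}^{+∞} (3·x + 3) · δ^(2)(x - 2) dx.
0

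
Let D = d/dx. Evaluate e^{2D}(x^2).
x^{2} + 4 x + 4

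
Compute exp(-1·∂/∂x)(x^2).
x^{2} - 2 x + 1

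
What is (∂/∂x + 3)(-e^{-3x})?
0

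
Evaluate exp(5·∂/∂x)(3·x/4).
\frac{3 x}{4} + \frac{15}{4}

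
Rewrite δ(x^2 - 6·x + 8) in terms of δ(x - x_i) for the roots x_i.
\frac{\delta(x - 4) + \delta(x - 2)}{2}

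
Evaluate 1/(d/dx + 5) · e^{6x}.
\frac{e^{6 x}}{11}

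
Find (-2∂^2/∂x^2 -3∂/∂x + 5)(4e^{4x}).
- 156 e^{4 x}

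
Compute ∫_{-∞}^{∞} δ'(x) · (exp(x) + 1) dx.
-1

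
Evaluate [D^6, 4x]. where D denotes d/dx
24D^{5}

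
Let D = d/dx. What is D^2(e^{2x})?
4 e^{2 x}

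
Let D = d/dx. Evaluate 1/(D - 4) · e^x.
- \frac{e^{x}}{3}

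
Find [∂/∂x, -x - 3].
-1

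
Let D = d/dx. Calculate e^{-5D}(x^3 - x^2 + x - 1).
x^{3} - 16 x^{2} + 86 x - 156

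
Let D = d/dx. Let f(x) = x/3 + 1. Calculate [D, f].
\frac{1}{3}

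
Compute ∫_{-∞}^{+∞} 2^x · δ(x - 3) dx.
8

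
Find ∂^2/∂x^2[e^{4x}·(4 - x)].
\left(56 - 16 x\right) e^{4 x}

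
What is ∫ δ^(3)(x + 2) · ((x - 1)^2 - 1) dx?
0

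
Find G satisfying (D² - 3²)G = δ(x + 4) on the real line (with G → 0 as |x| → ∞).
-\frac{e^{-3|x + 4|}}{6}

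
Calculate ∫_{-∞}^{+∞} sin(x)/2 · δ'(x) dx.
- \frac{1}{2}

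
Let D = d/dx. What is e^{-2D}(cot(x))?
\cot{\left(x - 2 \right)}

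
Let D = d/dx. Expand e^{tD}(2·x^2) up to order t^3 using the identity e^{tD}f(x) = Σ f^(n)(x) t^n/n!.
2 t^{2} + 4 t x + 2 x^{2}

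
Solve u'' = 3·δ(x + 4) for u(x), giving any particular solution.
\frac{3|x + 4|}{2}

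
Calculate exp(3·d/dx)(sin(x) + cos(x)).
\sqrt{2} \sin{\left(x + \frac{\pi}{4} + 3 \right)}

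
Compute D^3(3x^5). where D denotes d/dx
180 x^{2}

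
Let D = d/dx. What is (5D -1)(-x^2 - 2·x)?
x^{2} - 8 x - 10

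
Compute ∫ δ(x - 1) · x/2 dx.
\frac{1}{2}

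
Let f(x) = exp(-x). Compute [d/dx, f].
- e^{- x}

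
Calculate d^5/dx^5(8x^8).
53760 x^{3}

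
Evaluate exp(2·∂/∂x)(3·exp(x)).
3 e^{x + 2}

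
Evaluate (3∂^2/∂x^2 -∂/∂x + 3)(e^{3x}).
27 e^{3 x}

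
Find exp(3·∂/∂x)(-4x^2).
- 4 x^{2} - 24 x - 36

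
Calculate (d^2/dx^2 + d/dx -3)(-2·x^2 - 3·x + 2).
6 x^{2} + 5 x - 13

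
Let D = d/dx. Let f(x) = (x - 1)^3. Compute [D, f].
3 \left(x - 1\right)^{2}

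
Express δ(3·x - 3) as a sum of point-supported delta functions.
\frac{\delta(x - 1)}{3}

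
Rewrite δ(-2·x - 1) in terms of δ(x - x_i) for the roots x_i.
\frac{\delta(x + 1/2)}{2}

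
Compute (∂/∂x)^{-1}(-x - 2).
- \frac{x^{2}}{2} - 2 x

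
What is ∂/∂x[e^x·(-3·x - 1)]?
\left(- 3 x - 4\right) e^{x}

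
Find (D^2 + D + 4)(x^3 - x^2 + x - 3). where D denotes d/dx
4 x^{3} - x^{2} + 8 x - 13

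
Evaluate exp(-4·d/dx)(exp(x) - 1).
e^{x - 4} - 1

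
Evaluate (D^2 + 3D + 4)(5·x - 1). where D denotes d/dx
20 x + 11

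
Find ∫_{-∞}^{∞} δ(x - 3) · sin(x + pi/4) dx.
\sin{\left(\frac{\pi}{4} + 3 \right)}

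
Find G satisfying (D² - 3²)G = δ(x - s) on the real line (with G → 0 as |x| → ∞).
-\frac{e^{-3|x-s|}}{6}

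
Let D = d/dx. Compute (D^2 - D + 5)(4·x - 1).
20 x - 9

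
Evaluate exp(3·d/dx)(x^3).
x^{3} + 9 x^{2} + 27 x + 27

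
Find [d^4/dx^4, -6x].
-24\frac{d^{3}}{dx^{3}}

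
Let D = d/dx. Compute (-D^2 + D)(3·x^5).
15 x^{3} \left(x - 4\right)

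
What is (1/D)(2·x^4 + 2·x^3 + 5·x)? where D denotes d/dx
\frac{2 x^{5}}{5} + \frac{x^{4}}{2} + \frac{5 x^{2}}{2}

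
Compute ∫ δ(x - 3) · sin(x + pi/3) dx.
\sin{\left(\frac{\pi}{3} + 3 \right)}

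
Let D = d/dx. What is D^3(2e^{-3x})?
- 54 e^{- 3 x}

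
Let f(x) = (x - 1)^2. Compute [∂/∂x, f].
2 x - 2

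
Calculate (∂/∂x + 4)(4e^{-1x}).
12 e^{- x}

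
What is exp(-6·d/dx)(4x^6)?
4 x^{6} - 144 x^{5} + 2160 x^{4} - 17280 x^{3} + 77760 x^{2} - 186624 x + 186624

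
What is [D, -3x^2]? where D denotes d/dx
- 6 x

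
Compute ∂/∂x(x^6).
6 x^{5}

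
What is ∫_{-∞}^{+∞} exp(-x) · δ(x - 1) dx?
e^{-1}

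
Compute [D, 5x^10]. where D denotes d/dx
50 x^{9}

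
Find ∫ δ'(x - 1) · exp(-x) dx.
e^{-1}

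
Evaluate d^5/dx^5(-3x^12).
- 285120 x^{7}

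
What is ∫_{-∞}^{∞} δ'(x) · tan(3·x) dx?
-3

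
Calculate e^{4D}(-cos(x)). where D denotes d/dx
- \cos{\left(x + 4 \right)}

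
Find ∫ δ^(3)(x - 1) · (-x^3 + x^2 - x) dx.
6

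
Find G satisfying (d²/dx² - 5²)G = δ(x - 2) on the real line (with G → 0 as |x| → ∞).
-\frac{e^{-5|x - 2|}}{10}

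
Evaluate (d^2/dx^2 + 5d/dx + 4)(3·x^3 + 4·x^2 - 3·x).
12 x^{3} + 61 x^{2} + 46 x - 7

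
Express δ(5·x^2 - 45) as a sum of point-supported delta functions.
\frac{\delta(x - 3) + \delta(x + 3)}{30}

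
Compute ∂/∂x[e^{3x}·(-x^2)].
x \left(- 3 x - 2\right) e^{3 x}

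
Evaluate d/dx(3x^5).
15 x^{4}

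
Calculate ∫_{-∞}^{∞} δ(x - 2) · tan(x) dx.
\tan{\left(2 \right)}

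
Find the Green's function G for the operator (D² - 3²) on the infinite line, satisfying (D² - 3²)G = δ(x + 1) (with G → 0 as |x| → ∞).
-\frac{e^{-3|x + 1|}}{6}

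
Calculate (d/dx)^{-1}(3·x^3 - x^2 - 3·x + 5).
\frac{3 x^{4}}{4} - \frac{x^{3}}{3} - \frac{3 x^{2}}{2} + 5 x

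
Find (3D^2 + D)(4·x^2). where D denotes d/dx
8 x + 24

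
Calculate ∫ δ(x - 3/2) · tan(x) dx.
\tan{\left(\frac{3}{2} \right)}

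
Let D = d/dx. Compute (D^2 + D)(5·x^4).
20 x^{2} \left(x + 3\right)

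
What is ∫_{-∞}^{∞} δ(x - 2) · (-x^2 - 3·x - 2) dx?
-12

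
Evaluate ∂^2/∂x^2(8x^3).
48 x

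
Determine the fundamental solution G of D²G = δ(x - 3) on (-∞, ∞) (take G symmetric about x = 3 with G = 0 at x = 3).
\frac{|x - 3|}{2}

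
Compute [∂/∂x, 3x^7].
21 x^{6}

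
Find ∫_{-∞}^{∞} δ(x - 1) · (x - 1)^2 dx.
0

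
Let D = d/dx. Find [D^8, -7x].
-56D^{7}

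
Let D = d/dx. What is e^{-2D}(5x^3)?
5 x^{3} - 30 x^{2} + 60 x - 40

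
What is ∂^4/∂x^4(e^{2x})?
16 e^{2 x}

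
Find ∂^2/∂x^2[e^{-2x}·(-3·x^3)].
6 x \left(- 2 x^{2} + 6 x - 3\right) e^{- 2 x}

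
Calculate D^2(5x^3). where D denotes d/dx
30 x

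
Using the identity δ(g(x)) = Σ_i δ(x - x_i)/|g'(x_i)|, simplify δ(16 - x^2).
\frac{\delta(x - 4) + \delta(x + 4)}{8}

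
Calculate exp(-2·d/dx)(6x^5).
6 x^{5} - 60 x^{4} + 240 x^{3} - 480 x^{2} + 480 x - 192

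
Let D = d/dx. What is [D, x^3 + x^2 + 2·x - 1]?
3 x^{2} + 2 x + 2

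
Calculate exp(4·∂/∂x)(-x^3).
- x^{3} - 12 x^{2} - 48 x - 64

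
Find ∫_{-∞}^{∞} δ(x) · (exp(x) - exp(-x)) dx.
0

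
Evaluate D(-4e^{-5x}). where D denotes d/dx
20 e^{- 5 x}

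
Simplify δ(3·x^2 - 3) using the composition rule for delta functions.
\frac{\delta(x - 1) + \delta(x + 1)}{6}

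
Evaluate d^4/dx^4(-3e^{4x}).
- 768 e^{4 x}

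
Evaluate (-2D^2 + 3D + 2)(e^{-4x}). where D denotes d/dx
- 42 e^{- 4 x}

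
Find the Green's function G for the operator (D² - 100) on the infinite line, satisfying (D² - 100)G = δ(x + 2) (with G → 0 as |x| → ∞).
-\frac{e^{-10|x + 2|}}{20}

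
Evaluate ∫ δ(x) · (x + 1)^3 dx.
1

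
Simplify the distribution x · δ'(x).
-\delta(x)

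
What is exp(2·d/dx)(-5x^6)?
- 5 x^{6} - 60 x^{5} - 300 x^{4} - 800 x^{3} - 1200 x^{2} - 960 x - 320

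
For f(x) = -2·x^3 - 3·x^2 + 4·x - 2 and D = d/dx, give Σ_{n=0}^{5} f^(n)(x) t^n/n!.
- 2 t^{3} - t^{2} \left(6 x + 3\right) - 2 t \left(3 x^{2} + 3 x - 2\right) - 2 x^{3} - 3 x^{2} + 4 x - 2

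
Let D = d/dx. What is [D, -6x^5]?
- 30 x^{4}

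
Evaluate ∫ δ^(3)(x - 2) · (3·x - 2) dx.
0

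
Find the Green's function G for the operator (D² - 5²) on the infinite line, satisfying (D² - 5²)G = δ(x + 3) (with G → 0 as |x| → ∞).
-\frac{e^{-5|x + 3|}}{10}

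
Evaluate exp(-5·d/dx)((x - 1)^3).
x^{3} - 18 x^{2} + 108 x - 216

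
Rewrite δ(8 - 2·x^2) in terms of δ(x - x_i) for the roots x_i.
\frac{\delta(x - 2) + \delta(x + 2)}{8}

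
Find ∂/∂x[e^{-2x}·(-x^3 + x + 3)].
\left(2 x^{3} - 3 x^{2} - 2 x - 5\right) e^{- 2 x}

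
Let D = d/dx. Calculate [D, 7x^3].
21 x^{2}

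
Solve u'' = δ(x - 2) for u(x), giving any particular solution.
\frac{|x - 2|}{2}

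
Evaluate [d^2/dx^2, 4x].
8\frac{d}{dx}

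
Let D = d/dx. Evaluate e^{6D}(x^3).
x^{3} + 18 x^{2} + 108 x + 216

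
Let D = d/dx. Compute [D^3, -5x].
-15D^{2}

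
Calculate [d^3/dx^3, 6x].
18\frac{d^{2}}{dx^{2}}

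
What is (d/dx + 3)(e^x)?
4 e^{x}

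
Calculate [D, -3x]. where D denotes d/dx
-3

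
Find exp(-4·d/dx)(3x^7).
3 x^{7} - 84 x^{6} + 1008 x^{5} - 6720 x^{4} + 26880 x^{3} - 64512 x^{2} + 86016 x - 49152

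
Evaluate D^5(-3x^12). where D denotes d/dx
- 285120 x^{7}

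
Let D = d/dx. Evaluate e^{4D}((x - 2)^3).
x^{3} + 6 x^{2} + 12 x + 8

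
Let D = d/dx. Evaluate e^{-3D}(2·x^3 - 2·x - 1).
2 x^{3} - 18 x^{2} + 52 x - 49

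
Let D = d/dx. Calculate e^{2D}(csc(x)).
\csc{\left(x + 2 \right)}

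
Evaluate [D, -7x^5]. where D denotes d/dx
- 35 x^{4}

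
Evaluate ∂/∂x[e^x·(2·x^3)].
2 x^{2} \left(x + 3\right) e^{x}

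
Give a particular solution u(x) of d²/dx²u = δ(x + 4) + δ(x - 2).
\frac{|x + 4|}{2} + \frac{|x - 2|}{2}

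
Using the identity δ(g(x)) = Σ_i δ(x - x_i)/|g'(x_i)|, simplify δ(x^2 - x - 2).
\frac{\delta(x + 1) + \delta(x - 2)}{3}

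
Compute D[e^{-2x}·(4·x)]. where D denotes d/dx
4 \left(1 - 2 x\right) e^{- 2 x}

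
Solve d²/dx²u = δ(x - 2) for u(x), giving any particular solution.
\frac{|x - 2|}{2}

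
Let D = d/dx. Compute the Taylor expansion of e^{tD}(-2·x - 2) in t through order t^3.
- 2 t - 2 x - 2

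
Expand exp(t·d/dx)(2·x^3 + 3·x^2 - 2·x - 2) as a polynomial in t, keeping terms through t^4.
2 t^{3} + t^{2} \left(6 x + 3\right) + 2 t \left(3 x^{2} + 3 x - 1\right) + 2 x^{3} + 3 x^{2} - 2 x - 2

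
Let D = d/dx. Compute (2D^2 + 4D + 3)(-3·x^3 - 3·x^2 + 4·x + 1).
- 9 x^{3} - 45 x^{2} - 48 x + 7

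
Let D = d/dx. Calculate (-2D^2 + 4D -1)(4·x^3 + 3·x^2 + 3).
- 4 x^{3} + 45 x^{2} - 24 x - 15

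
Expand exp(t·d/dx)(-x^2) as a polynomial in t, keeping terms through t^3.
- t^{2} - 2 t x - x^{2}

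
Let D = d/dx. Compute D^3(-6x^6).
- 720 x^{3}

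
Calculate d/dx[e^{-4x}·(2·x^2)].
4 x \left(1 - 2 x\right) e^{- 4 x}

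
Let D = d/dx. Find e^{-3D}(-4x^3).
- 4 x^{3} + 36 x^{2} - 108 x + 108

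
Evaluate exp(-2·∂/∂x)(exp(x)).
e^{x - 2}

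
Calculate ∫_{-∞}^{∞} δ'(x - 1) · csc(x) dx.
\cot{\left(1 \right)} \csc{\left(1 \right)}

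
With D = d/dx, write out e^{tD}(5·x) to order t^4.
5 t + 5 x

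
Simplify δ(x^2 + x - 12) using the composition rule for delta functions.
\frac{\delta(x + 4) + \delta(x - 3)}{7}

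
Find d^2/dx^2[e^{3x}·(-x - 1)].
\left(- 9 x - 15\right) e^{3 x}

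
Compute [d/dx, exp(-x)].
- e^{- x}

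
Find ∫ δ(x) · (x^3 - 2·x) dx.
0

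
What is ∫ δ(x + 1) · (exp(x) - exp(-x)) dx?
- 2 \sinh{\left(1 \right)}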